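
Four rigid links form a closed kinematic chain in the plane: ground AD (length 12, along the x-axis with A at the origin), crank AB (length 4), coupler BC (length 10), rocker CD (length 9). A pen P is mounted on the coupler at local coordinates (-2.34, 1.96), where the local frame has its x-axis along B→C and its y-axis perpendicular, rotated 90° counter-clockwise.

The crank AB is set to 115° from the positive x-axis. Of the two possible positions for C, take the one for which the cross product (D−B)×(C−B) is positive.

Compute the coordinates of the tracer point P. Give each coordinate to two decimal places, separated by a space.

A=(0,0), D=(12.00,0)
B = A + 4.00·(cos115°, sin115°) = (-1.6905, 3.6252)
|BD| = 14.1623
circle(B,10.00) ∩ circle(D,9.00): a=7.7520, h=6.3172
  candidates: C₊=(7.4203,7.7477) cross=89.466; C₋=(4.1861,-4.4658) cross=-89.466
  mode + wants cross > 0 → take C=(7.4203,7.7477) (cross=89.466)
ex = (C−B)/|BC| = (0.9111,0.4122); ey = (-0.4122,0.9111)
P = B + -2.34·ex + 1.96·ey = (-4.6304,4.4463)

-4.63 4.45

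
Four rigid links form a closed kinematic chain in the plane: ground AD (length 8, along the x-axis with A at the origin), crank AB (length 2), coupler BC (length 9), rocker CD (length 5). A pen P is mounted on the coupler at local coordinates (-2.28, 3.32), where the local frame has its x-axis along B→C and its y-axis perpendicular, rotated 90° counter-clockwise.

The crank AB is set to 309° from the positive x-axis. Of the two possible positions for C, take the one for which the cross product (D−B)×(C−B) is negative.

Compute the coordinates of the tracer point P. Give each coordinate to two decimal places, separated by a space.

0.29 2.35

A=(0,0), D=(8.00,0)
B = A + 2.00·(cos309°, sin309°) = (1.2586, -1.5543)
|BD| = 6.9182
circle(B,9.00) ∩ circle(D,5.00): a=7.5064, h=4.9653
  candidates: C₊=(7.4576,4.9705) cross=34.351; C₋=(9.6887,-4.7062) cross=-34.351
  mode - wants cross < 0 → take C=(9.6887,-4.7062) (cross=-34.351)
ex = (C−B)/|BC| = (0.9367,-0.3502); ey = (0.3502,0.9367)
P = B + -2.28·ex + 3.32·ey = (0.2857,2.3539)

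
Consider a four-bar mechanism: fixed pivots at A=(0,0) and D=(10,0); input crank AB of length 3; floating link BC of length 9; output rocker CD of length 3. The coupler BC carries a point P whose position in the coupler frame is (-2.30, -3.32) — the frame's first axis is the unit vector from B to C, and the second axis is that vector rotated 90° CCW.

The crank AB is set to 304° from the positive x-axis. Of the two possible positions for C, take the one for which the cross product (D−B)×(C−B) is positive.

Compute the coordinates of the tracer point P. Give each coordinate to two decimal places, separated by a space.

1.77 -6.52

A=(0,0), D=(10.00,0)
B = A + 3.00·(cos304°, sin304°) = (1.6776, -2.4871)
|BD| = 8.6861
circle(B,9.00) ∩ circle(D,3.00): a=8.4876, h=2.9934
  candidates: C₊=(8.9527,2.8113) cross=26.001; C₋=(10.6669,-2.9249) cross=-26.001
  mode + wants cross > 0 → take C=(8.9527,2.8113) (cross=26.001)
ex = (C−B)/|BC| = (0.8083,0.5887); ey = (-0.5887,0.8083)
P = B + -2.30·ex + -3.32·ey = (1.7729,-6.5248)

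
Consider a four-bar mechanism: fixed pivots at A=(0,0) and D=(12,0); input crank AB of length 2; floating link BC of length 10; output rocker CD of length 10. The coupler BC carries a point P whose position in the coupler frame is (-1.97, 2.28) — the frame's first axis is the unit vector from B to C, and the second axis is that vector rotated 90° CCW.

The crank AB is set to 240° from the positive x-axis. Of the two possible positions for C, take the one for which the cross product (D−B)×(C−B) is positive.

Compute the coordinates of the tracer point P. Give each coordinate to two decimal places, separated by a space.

A=(0,0), D=(12.00,0)
B = A + 2.00·(cos240°, sin240°) = (-1.0000, -1.7321)
|BD| = 13.1149
circle(B,10.00) ∩ circle(D,10.00): a=6.5574, h=7.5498
  candidates: C₊=(4.5029,6.6177) cross=99.015; C₋=(6.4971,-8.3497) cross=-99.015
  mode + wants cross > 0 → take C=(4.5029,6.6177) (cross=99.015)
ex = (C−B)/|BC| = (0.5503,0.8350); ey = (-0.8350,0.5503)
P = B + -1.97·ex + 2.28·ey = (-3.9878,-2.1223)

-3.99 -2.12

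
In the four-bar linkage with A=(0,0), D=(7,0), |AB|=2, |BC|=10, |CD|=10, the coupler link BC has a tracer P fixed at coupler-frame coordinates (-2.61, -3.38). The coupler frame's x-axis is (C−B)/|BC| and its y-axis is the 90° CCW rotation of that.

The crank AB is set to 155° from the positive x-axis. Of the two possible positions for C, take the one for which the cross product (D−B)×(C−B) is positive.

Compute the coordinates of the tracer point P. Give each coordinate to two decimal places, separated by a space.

-0.31 -3.15

A=(0,0), D=(7.00,0)
B = A + 2.00·(cos155°, sin155°) = (-1.8126, 0.8452)
|BD| = 8.8531
circle(B,10.00) ∩ circle(D,10.00): a=4.4265, h=8.9669
  candidates: C₊=(3.4498,9.3486) cross=79.385; C₋=(1.7376,-8.5034) cross=-79.385
  mode + wants cross > 0 → take C=(3.4498,9.3486) (cross=79.385)
ex = (C−B)/|BC| = (0.5262,0.8503); ey = (-0.8503,0.5262)
P = B + -2.61·ex + -3.38·ey = (-0.3120,-3.1528)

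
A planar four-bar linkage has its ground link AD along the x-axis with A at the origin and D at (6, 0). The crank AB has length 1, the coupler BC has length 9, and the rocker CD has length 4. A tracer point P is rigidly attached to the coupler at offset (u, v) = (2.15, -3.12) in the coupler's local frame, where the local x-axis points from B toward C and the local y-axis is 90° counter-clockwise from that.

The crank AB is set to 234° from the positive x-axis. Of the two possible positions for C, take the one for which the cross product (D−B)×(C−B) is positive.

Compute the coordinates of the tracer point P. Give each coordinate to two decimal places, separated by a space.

2.86 -2.37

A=(0,0), D=(6.00,0)
B = A + 1.00·(cos234°, sin234°) = (-0.5878, -0.8090)
|BD| = 6.6373
circle(B,9.00) ∩ circle(D,4.00): a=8.2152, h=3.6756
  candidates: C₊=(7.1182,3.8405) cross=24.396; C₋=(8.0142,-3.4559) cross=-24.396
  mode + wants cross > 0 → take C=(7.1182,3.8405) (cross=24.396)
ex = (C−B)/|BC| = (0.8562,0.5166); ey = (-0.5166,0.8562)
P = B + 2.15·ex + -3.12·ey = (2.8649,-2.3697)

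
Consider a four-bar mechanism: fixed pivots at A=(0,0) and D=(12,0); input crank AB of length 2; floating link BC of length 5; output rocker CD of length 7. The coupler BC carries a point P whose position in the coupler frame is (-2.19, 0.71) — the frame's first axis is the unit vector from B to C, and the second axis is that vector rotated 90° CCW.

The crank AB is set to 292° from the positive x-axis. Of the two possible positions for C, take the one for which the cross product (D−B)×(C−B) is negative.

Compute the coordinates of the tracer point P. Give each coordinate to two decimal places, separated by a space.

A=(0,0), D=(12.00,0)
B = A + 2.00·(cos292°, sin292°) = (0.7492, -1.8544)
|BD| = 11.4026
circle(B,5.00) ∩ circle(D,7.00): a=4.6489, h=1.8406
  candidates: C₊=(5.0369,0.7177) cross=20.987; C₋=(5.6356,-2.9144) cross=-20.987
  mode - wants cross < 0 → take C=(5.6356,-2.9144) (cross=-20.987)
ex = (C−B)/|BC| = (0.9773,-0.2120); ey = (0.2120,0.9773)
P = B + -2.19·ex + 0.71·ey = (-1.2405,-0.6962)

-1.24 -0.70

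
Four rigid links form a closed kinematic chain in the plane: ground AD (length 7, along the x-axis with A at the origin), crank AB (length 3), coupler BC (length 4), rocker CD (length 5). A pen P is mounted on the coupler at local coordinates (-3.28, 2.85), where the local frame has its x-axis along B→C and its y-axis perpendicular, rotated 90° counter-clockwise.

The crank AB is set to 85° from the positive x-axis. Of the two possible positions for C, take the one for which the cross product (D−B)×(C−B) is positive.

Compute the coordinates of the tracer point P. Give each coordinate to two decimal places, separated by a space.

A=(0,0), D=(7.00,0)
B = A + 3.00·(cos85°, sin85°) = (0.2615, 2.9886)
|BD| = 7.3715
circle(B,4.00) ∩ circle(D,5.00): a=3.0753, h=2.5578
  candidates: C₊=(4.1097,4.0800) cross=18.855; C₋=(2.0357,-0.5964) cross=-18.855
  mode + wants cross > 0 → take C=(4.1097,4.0800) (cross=18.855)
ex = (C−B)/|BC| = (0.9621,0.2728); ey = (-0.2728,0.9621)
P = B + -3.28·ex + 2.85·ey = (-3.6717,4.8355)

-3.67 4.84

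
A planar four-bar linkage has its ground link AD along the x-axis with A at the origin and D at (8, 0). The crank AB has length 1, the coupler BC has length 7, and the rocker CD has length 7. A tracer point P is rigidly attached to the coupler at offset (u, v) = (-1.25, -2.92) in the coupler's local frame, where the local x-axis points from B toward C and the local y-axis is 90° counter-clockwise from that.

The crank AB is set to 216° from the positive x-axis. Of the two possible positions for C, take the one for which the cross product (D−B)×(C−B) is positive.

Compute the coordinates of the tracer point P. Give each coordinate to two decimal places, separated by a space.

A=(0,0), D=(8.00,0)
B = A + 1.00·(cos216°, sin216°) = (-0.8090, -0.5878)
|BD| = 8.8286
circle(B,7.00) ∩ circle(D,7.00): a=4.4143, h=5.4327
  candidates: C₊=(3.2338,5.1267) cross=47.963; C₋=(3.9572,-5.7145) cross=-47.963
  mode + wants cross > 0 → take C=(3.2338,5.1267) (cross=47.963)
ex = (C−B)/|BC| = (0.5775,0.8164); ey = (-0.8164,0.5775)
P = B + -1.25·ex + -2.92·ey = (0.8528,-3.2947)

0.85 -3.29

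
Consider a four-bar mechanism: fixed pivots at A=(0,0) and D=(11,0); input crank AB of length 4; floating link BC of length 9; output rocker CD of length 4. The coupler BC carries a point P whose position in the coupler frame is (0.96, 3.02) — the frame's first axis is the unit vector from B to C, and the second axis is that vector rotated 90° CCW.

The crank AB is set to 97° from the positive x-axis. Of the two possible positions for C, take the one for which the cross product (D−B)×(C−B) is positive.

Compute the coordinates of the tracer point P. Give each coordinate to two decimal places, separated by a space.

0.76 6.88

A=(0,0), D=(11.00,0)
B = A + 4.00·(cos97°, sin97°) = (-0.4875, 3.9702)
|BD| = 12.1542
circle(B,9.00) ∩ circle(D,4.00): a=8.7511, h=2.1021
  candidates: C₊=(8.4702,3.0984) cross=25.549; C₋=(7.0969,-0.8751) cross=-25.549
  mode + wants cross > 0 → take C=(8.4702,3.0984) (cross=25.549)
ex = (C−B)/|BC| = (0.9953,-0.0969); ey = (0.0969,0.9953)
P = B + 0.96·ex + 3.02·ey = (0.7605,6.8830)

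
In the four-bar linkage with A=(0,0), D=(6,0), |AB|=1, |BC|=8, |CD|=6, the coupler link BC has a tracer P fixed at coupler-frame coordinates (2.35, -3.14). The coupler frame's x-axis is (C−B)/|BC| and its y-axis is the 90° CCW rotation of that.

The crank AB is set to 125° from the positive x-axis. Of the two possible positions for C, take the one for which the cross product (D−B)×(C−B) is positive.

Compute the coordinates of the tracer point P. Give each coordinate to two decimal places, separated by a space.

A=(0,0), D=(6.00,0)
B = A + 1.00·(cos125°, sin125°) = (-0.5736, 0.8192)
|BD| = 6.6244
circle(B,8.00) ∩ circle(D,6.00): a=5.4256, h=5.8790
  candidates: C₊=(5.5374,5.9821) cross=38.945; C₋=(4.0834,-5.6857) cross=-38.945
  mode + wants cross > 0 → take C=(5.5374,5.9821) (cross=38.945)
ex = (C−B)/|BC| = (0.7639,0.6454); ey = (-0.6454,0.7639)
P = B + 2.35·ex + -3.14·ey = (3.2480,-0.0628)

3.25 -0.06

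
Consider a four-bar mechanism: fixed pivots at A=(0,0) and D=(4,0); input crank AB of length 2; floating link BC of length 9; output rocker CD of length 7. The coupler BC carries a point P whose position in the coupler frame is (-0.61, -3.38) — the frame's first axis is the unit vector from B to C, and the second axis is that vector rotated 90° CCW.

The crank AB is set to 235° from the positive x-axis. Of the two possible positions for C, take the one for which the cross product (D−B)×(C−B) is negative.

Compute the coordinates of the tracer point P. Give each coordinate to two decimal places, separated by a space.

A=(0,0), D=(4.00,0)
B = A + 2.00·(cos235°, sin235°) = (-1.1472, -1.6383)
|BD| = 5.4016
circle(B,9.00) ∩ circle(D,7.00): a=5.6629, h=6.9951
  candidates: C₊=(2.1274,6.7449) cross=37.785; C₋=(6.3706,-6.5864) cross=-37.785
  mode - wants cross < 0 → take C=(6.3706,-6.5864) (cross=-37.785)
ex = (C−B)/|BC| = (0.8353,-0.5498); ey = (0.5498,0.8353)
P = B + -0.61·ex + -3.38·ey = (-3.5150,-4.1263)

-3.51 -4.13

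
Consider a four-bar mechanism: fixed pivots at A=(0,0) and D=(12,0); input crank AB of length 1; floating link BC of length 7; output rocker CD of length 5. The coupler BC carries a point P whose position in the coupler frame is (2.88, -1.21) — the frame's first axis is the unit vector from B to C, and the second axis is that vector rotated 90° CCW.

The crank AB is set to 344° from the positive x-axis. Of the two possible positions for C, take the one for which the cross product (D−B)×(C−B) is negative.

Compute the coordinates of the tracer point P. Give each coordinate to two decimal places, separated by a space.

3.33 -2.31

A=(0,0), D=(12.00,0)
B = A + 1.00·(cos344°, sin344°) = (0.9613, -0.2756)
|BD| = 11.0422
circle(B,7.00) ∩ circle(D,5.00): a=6.6078, h=2.3101
  candidates: C₊=(7.5094,2.1987) cross=25.509; C₋=(7.6247,-2.4201) cross=-25.509
  mode - wants cross < 0 → take C=(7.6247,-2.4201) (cross=-25.509)
ex = (C−B)/|BC| = (0.9519,-0.3063); ey = (0.3063,0.9519)
P = B + 2.88·ex + -1.21·ey = (3.3321,-2.3097)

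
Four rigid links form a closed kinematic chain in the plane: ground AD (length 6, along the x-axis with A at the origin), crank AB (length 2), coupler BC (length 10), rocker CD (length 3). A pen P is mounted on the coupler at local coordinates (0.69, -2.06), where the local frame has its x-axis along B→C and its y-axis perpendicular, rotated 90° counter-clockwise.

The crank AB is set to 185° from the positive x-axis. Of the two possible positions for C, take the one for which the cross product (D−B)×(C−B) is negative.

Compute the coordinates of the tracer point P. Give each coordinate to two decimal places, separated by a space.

A=(0,0), D=(6.00,0)
B = A + 2.00·(cos185°, sin185°) = (-1.9924, -0.1743)
|BD| = 7.9943
circle(B,10.00) ∩ circle(D,3.00): a=9.6887, h=2.4757
  candidates: C₊=(7.6400,2.5120) cross=19.791; C₋=(7.7480,-2.4381) cross=-19.791
  mode - wants cross < 0 → take C=(7.7480,-2.4381) (cross=-19.791)
ex = (C−B)/|BC| = (0.9740,-0.2264); ey = (0.2264,0.9740)
P = B + 0.69·ex + -2.06·ey = (-1.7867,-2.3370)

-1.79 -2.34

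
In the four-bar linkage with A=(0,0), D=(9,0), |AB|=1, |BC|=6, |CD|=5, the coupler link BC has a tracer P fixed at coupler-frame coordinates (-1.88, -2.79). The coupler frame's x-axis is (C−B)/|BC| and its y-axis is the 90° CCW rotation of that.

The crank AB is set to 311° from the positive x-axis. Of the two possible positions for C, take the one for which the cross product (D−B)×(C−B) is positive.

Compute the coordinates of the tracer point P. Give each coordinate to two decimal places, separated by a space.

A=(0,0), D=(9.00,0)
B = A + 1.00·(cos311°, sin311°) = (0.6561, -0.7547)
|BD| = 8.3780
circle(B,6.00) ∩ circle(D,5.00): a=4.8455, h=3.5385
  candidates: C₊=(5.1631,3.2059) cross=29.646; C₋=(5.8006,-3.8424) cross=-29.646
  mode + wants cross > 0 → take C=(5.1631,3.2059) (cross=29.646)
ex = (C−B)/|BC| = (0.7512,0.6601); ey = (-0.6601,0.7512)
P = B + -1.88·ex + -2.79·ey = (1.0856,-4.0915)

1.09 -4.09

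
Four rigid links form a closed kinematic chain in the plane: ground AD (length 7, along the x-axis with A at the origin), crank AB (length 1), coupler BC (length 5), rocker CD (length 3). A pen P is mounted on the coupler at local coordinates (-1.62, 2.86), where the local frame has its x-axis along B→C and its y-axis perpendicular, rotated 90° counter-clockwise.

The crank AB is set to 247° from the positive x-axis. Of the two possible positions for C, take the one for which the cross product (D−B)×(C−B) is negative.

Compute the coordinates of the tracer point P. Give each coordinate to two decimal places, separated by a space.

A=(0,0), D=(7.00,0)
B = A + 1.00·(cos247°, sin247°) = (-0.3907, -0.9205)
|BD| = 7.4478
circle(B,5.00) ∩ circle(D,3.00): a=4.7981, h=1.4067
  candidates: C₊=(4.1967,1.0684) cross=10.477; C₋=(4.5444,-1.7234) cross=-10.477
  mode - wants cross < 0 → take C=(4.5444,-1.7234) (cross=-10.477)
ex = (C−B)/|BC| = (0.9870,-0.1606); ey = (0.1606,0.9870)
P = B + -1.62·ex + 2.86·ey = (-1.5305,2.1625)

-1.53 2.16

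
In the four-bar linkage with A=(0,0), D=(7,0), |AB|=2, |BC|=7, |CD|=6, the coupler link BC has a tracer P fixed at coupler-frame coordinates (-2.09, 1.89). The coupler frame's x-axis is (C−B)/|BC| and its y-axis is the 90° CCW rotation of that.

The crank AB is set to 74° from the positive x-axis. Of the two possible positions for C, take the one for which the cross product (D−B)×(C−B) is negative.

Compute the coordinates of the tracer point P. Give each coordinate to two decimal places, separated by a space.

1.54 4.56

A=(0,0), D=(7.00,0)
B = A + 2.00·(cos74°, sin74°) = (0.5513, 1.9225)
|BD| = 6.7292
circle(B,7.00) ∩ circle(D,6.00): a=4.3305, h=5.4997
  candidates: C₊=(6.2726,5.9557) cross=37.008; C₋=(3.1301,-4.5852) cross=-37.008
  mode - wants cross < 0 → take C=(3.1301,-4.5852) (cross=-37.008)
ex = (C−B)/|BC| = (0.3684,-0.9297); ey = (0.9297,0.3684)
P = B + -2.09·ex + 1.89·ey = (1.5384,4.5618)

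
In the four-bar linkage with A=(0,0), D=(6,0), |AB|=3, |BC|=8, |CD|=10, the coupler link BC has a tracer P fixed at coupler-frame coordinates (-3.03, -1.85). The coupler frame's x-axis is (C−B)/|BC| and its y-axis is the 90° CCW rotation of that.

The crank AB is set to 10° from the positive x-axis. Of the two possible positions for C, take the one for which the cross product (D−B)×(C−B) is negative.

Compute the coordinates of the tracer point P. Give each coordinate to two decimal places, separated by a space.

A=(0,0), D=(6.00,0)
B = A + 3.00·(cos10°, sin10°) = (2.9544, 0.5209)
|BD| = 3.0898
circle(B,8.00) ∩ circle(D,10.00): a=-4.2807, h=6.7584
  candidates: C₊=(-0.1255,7.9043) cross=20.882; C₋=(-2.4045,-5.4190) cross=-20.882
  mode - wants cross < 0 → take C=(-2.4045,-5.4190) (cross=-20.882)
ex = (C−B)/|BC| = (-0.6699,-0.7425); ey = (0.7425,-0.6699)
P = B + -3.03·ex + -1.85·ey = (3.6105,4.0099)

3.61 4.01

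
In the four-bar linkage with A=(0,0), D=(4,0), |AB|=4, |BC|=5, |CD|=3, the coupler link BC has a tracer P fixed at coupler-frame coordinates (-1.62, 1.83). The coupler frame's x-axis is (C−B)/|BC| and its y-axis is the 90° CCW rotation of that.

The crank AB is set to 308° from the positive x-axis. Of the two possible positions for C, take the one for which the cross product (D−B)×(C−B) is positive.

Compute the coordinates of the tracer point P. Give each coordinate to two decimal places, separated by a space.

A=(0,0), D=(4.00,0)
B = A + 4.00·(cos308°, sin308°) = (2.4626, -3.1520)
|BD| = 3.5070
circle(B,5.00) ∩ circle(D,3.00): a=4.0347, h=2.9532
  candidates: C₊=(1.5770,1.7689) cross=10.357; C₋=(6.8857,-0.8203) cross=-10.357
  mode + wants cross > 0 → take C=(1.5770,1.7689) (cross=10.357)
ex = (C−B)/|BC| = (-0.1771,0.9842); ey = (-0.9842,-0.1771)
P = B + -1.62·ex + 1.83·ey = (0.9485,-5.0706)

0.95 -5.07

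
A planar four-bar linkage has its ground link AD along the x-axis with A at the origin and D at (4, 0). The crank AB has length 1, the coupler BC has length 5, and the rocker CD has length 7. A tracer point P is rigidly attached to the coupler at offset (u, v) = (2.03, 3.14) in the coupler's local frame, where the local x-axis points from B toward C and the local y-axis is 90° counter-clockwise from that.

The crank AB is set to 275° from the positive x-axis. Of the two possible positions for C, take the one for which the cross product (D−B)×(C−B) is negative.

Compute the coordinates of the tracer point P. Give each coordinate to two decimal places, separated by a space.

A=(0,0), D=(4.00,0)
B = A + 1.00·(cos275°, sin275°) = (0.0872, -0.9962)
|BD| = 4.0377
circle(B,5.00) ∩ circle(D,7.00): a=-0.9532, h=4.9083
  candidates: C₊=(-2.0476,3.5252) cross=19.818; C₋=(0.3744,-5.9879) cross=-19.818
  mode - wants cross < 0 → take C=(0.3744,-5.9879) (cross=-19.818)
ex = (C−B)/|BC| = (0.0575,-0.9983); ey = (0.9983,0.0575)
P = B + 2.03·ex + 3.14·ey = (3.3386,-2.8424)

3.34 -2.84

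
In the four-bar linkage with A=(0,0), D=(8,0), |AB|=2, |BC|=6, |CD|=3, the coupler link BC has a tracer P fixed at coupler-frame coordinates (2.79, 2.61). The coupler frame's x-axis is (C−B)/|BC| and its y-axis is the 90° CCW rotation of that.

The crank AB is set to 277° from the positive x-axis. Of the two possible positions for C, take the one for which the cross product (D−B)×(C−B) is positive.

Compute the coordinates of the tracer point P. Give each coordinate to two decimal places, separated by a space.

A=(0,0), D=(8.00,0)
B = A + 2.00·(cos277°, sin277°) = (0.2437, -1.9851)
|BD| = 8.0063
circle(B,6.00) ∩ circle(D,3.00): a=5.6893, h=1.9057
  candidates: C₊=(5.2829,1.2717) cross=15.258; C₋=(6.2279,-2.4207) cross=-15.258
  mode + wants cross > 0 → take C=(5.2829,1.2717) (cross=15.258)
ex = (C−B)/|BC| = (0.8399,0.5428); ey = (-0.5428,0.8399)
P = B + 2.79·ex + 2.61·ey = (1.1702,1.7214)

1.17 1.72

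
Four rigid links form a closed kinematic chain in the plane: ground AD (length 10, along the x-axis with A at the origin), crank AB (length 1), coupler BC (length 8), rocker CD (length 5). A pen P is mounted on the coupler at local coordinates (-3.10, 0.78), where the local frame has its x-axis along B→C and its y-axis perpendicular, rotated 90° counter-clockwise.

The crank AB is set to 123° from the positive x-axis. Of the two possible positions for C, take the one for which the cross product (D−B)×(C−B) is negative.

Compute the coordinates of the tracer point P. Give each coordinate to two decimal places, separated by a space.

A=(0,0), D=(10.00,0)
B = A + 1.00·(cos123°, sin123°) = (-0.5446, 0.8387)
|BD| = 10.5779
circle(B,8.00) ∩ circle(D,5.00): a=7.1324, h=3.6233
  candidates: C₊=(6.8526,3.8851) cross=38.327; C₋=(6.2781,-3.3387) cross=-38.327
  mode - wants cross < 0 → take C=(6.2781,-3.3387) (cross=-38.327)
ex = (C−B)/|BC| = (0.8528,-0.5222); ey = (0.5222,0.8528)
P = B + -3.10·ex + 0.78·ey = (-2.7811,3.1226)

-2.78 3.12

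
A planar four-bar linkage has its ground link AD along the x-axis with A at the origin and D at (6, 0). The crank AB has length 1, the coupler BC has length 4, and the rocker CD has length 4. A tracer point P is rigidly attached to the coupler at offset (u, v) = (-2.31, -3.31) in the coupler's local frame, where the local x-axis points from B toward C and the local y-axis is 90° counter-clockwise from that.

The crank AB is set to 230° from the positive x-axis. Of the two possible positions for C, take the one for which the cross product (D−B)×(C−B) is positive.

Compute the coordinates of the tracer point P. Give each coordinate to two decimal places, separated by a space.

-0.29 -4.79

A=(0,0), D=(6.00,0)
B = A + 1.00·(cos230°, sin230°) = (-0.6428, -0.7660)
|BD| = 6.6868
circle(B,4.00) ∩ circle(D,4.00): a=3.3434, h=2.1958
  candidates: C₊=(2.4271,1.7983) cross=14.683; C₋=(2.9302,-2.5644) cross=-14.683
  mode + wants cross > 0 → take C=(2.4271,1.7983) (cross=14.683)
ex = (C−B)/|BC| = (0.7675,0.6411); ey = (-0.6411,0.7675)
P = B + -2.31·ex + -3.31·ey = (-0.2936,-4.7873)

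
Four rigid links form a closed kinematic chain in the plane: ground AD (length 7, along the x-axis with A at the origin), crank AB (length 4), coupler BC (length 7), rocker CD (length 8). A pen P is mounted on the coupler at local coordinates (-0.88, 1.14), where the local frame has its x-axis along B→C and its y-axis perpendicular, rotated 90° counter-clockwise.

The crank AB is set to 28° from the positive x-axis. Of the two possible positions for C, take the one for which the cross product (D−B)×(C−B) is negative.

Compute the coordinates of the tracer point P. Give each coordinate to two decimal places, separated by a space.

A=(0,0), D=(7.00,0)
B = A + 4.00·(cos28°, sin28°) = (3.5318, 1.8779)
|BD| = 3.9440
circle(B,7.00) ∩ circle(D,8.00): a=0.0704, h=6.9996
  candidates: C₊=(6.9265,7.9997) cross=27.606; C₋=(0.2608,-4.3109) cross=-27.606
  mode - wants cross < 0 → take C=(0.2608,-4.3109) (cross=-27.606)
ex = (C−B)/|BC| = (-0.4673,-0.8841); ey = (0.8841,-0.4673)
P = B + -0.88·ex + 1.14·ey = (4.9509,2.1232)

4.95 2.12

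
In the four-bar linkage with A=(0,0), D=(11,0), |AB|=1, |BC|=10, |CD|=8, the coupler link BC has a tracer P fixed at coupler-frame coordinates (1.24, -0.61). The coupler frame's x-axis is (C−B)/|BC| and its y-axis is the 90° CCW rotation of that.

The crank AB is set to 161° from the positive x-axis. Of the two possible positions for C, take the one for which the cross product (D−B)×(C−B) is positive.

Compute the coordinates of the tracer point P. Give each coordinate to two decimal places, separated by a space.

0.40 0.66

A=(0,0), D=(11.00,0)
B = A + 1.00·(cos161°, sin161°) = (-0.9455, 0.3256)
|BD| = 11.9500
circle(B,10.00) ∩ circle(D,8.00): a=7.4813, h=6.6356
  candidates: C₊=(6.7137,6.7549) cross=79.295; C₋=(6.3522,-6.5114) cross=-79.295
  mode + wants cross > 0 → take C=(6.7137,6.7549) (cross=79.295)
ex = (C−B)/|BC| = (0.7659,0.6429); ey = (-0.6429,0.7659)
P = B + 1.24·ex + -0.61·ey = (0.3964,0.6556)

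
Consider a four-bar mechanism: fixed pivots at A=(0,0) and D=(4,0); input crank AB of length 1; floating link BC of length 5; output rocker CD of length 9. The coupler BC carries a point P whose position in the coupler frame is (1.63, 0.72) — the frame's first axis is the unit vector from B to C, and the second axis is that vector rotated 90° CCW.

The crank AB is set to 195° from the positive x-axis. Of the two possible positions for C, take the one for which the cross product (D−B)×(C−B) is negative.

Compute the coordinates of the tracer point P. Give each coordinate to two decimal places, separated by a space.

A=(0,0), D=(4.00,0)
B = A + 1.00·(cos195°, sin195°) = (-0.9659, -0.2588)
|BD| = 4.9727
circle(B,5.00) ∩ circle(D,9.00): a=-3.1444, h=3.8875
  candidates: C₊=(-4.3084,3.4597) cross=19.331; C₋=(-3.9038,-4.3047) cross=-19.331
  mode - wants cross < 0 → take C=(-3.9038,-4.3047) (cross=-19.331)
ex = (C−B)/|BC| = (-0.5876,-0.8092); ey = (0.8092,-0.5876)
P = B + 1.63·ex + 0.72·ey = (-1.3411,-2.0008)

-1.34 -2.00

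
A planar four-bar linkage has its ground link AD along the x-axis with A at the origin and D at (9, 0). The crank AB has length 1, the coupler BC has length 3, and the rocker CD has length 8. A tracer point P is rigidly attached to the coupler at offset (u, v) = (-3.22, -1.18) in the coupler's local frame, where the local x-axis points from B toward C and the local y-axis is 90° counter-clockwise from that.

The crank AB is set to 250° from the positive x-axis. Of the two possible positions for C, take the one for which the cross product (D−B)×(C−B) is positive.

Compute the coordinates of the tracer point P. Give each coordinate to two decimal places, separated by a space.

A=(0,0), D=(9.00,0)
B = A + 1.00·(cos250°, sin250°) = (-0.3420, -0.9397)
|BD| = 9.3892
circle(B,3.00) ∩ circle(D,8.00): a=1.7657, h=2.4254
  candidates: C₊=(1.1720,1.6502) cross=22.772; C₋=(1.6575,-3.1762) cross=-22.772
  mode + wants cross > 0 → take C=(1.1720,1.6502) (cross=22.772)
ex = (C−B)/|BC| = (0.5047,0.8633); ey = (-0.8633,0.5047)
P = B + -3.22·ex + -1.18·ey = (-0.9484,-4.3151)

-0.95 -4.32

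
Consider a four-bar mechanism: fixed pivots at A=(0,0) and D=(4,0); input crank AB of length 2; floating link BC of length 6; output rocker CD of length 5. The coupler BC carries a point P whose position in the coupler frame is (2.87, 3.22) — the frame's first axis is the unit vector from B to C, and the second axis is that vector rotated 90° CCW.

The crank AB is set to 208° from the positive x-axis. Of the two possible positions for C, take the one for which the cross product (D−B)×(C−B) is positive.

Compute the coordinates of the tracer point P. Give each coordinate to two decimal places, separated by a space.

-3.06 3.18

A=(0,0), D=(4.00,0)
B = A + 2.00·(cos208°, sin208°) = (-1.7659, -0.9389)
|BD| = 5.8418
circle(B,6.00) ∩ circle(D,5.00): a=3.8624, h=4.5915
  candidates: C₊=(1.3083,4.2136) cross=26.823; C₋=(2.7843,-4.8499) cross=-26.823
  mode + wants cross > 0 → take C=(1.3083,4.2136) (cross=26.823)
ex = (C−B)/|BC| = (0.5124,0.8588); ey = (-0.8588,0.5124)
P = B + 2.87·ex + 3.22·ey = (-3.0606,3.1755)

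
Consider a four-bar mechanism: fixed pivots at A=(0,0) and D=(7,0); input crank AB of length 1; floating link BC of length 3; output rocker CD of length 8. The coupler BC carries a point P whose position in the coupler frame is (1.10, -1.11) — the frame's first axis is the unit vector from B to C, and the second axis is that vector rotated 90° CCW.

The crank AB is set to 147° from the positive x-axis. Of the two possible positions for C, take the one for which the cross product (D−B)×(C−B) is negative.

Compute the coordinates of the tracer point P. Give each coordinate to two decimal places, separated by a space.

-1.86 -0.63

A=(0,0), D=(7.00,0)
B = A + 1.00·(cos147°, sin147°) = (-0.8387, 0.5446)
|BD| = 7.8576
circle(B,3.00) ∩ circle(D,8.00): a=0.4290, h=2.9692
  candidates: C₊=(-0.2049,3.4769) cross=23.330; C₋=(-0.6165,-2.4471) cross=-23.330
  mode - wants cross < 0 → take C=(-0.6165,-2.4471) (cross=-23.330)
ex = (C−B)/|BC| = (0.0740,-0.9973); ey = (0.9973,0.0740)
P = B + 1.10·ex + -1.11·ey = (-1.8642,-0.6345)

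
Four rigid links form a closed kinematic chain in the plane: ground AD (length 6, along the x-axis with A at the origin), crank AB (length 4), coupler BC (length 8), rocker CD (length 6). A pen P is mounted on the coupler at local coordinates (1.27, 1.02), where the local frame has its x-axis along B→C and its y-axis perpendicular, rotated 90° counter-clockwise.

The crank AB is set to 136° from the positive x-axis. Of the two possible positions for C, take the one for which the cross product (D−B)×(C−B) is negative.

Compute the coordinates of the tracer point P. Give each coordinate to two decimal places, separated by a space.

-1.33 2.27

A=(0,0), D=(6.00,0)
B = A + 4.00·(cos136°, sin136°) = (-2.8774, 2.7786)
|BD| = 9.3021
circle(B,8.00) ∩ circle(D,6.00): a=6.1561, h=5.1091
  candidates: C₊=(4.5238,5.8156) cross=47.525; C₋=(1.4715,-3.9361) cross=-47.525
  mode - wants cross < 0 → take C=(1.4715,-3.9361) (cross=-47.525)
ex = (C−B)/|BC| = (0.5436,-0.8393); ey = (0.8393,0.5436)
P = B + 1.27·ex + 1.02·ey = (-1.3309,2.2672)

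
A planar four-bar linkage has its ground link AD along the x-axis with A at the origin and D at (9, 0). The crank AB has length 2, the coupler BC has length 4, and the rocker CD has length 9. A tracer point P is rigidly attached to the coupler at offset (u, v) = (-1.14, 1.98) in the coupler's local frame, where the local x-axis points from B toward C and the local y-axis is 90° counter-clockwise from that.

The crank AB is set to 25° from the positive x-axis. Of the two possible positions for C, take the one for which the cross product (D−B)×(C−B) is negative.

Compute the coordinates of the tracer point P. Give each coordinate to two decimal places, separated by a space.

4.06 1.27

A=(0,0), D=(9.00,0)
B = A + 2.00·(cos25°, sin25°) = (1.8126, 0.8452)
|BD| = 7.2369
circle(B,4.00) ∩ circle(D,9.00): a=-0.8724, h=3.9037
  candidates: C₊=(1.4021,4.8241) cross=28.251; C₋=(0.4902,-2.9299) cross=-28.251
  mode - wants cross < 0 → take C=(0.4902,-2.9299) (cross=-28.251)
ex = (C−B)/|BC| = (-0.3306,-0.9438); ey = (0.9438,-0.3306)
P = B + -1.14·ex + 1.98·ey = (4.0582,1.2666)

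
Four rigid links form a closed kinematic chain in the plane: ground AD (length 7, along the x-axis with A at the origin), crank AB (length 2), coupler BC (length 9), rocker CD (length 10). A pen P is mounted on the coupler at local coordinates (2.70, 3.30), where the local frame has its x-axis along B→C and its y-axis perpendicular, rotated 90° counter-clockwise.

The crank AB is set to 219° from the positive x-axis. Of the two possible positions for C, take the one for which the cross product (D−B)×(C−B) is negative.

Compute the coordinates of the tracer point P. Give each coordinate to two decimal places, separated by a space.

2.65 -1.99

A=(0,0), D=(7.00,0)
B = A + 2.00·(cos219°, sin219°) = (-1.5543, -1.2586)
|BD| = 8.6464
circle(B,9.00) ∩ circle(D,10.00): a=3.2245, h=8.4025
  candidates: C₊=(0.4127,7.5238) cross=72.652; C₋=(2.8590,-9.1023) cross=-72.652
  mode - wants cross < 0 → take C=(2.8590,-9.1023) (cross=-72.652)
ex = (C−B)/|BC| = (0.4904,-0.8715); ey = (0.8715,0.4904)
P = B + 2.70·ex + 3.30·ey = (2.6457,-1.9935)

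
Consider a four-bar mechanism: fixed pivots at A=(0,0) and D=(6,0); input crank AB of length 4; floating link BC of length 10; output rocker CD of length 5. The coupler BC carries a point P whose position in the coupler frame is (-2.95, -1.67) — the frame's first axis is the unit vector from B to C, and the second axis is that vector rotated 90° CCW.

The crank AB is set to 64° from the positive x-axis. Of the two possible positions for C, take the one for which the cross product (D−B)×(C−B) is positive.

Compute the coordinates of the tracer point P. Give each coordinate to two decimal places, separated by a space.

A=(0,0), D=(6.00,0)
B = A + 4.00·(cos64°, sin64°) = (1.7535, 3.5952)
|BD| = 5.5640
circle(B,10.00) ∩ circle(D,5.00): a=9.5217, h=3.0555
  candidates: C₊=(10.9949,-0.2253) cross=17.001; C₋=(7.0463,-4.8893) cross=-17.001
  mode + wants cross > 0 → take C=(10.9949,-0.2253) (cross=17.001)
ex = (C−B)/|BC| = (0.9241,-0.3820); ey = (0.3820,0.9241)
P = B + -2.95·ex + -1.67·ey = (-1.6108,3.1789)

-1.61 3.18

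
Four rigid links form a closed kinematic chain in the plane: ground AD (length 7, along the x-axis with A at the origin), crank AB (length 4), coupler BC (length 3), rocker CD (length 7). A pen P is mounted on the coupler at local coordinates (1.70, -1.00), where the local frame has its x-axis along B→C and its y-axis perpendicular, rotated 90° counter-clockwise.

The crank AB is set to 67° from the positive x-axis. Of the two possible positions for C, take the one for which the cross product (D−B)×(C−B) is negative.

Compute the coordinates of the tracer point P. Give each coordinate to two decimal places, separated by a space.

A=(0,0), D=(7.00,0)
B = A + 4.00·(cos67°, sin67°) = (1.5629, 3.6820)
|BD| = 6.5665
circle(B,3.00) ∩ circle(D,7.00): a=0.2375, h=2.9906
  candidates: C₊=(3.4365,6.0251) cross=19.638; C₋=(0.0827,1.0726) cross=-19.638
  mode - wants cross < 0 → take C=(0.0827,1.0726) (cross=-19.638)
ex = (C−B)/|BC| = (-0.4934,-0.8698); ey = (0.8698,-0.4934)
P = B + 1.70·ex + -1.00·ey = (-0.1457,2.6968)

-0.15 2.70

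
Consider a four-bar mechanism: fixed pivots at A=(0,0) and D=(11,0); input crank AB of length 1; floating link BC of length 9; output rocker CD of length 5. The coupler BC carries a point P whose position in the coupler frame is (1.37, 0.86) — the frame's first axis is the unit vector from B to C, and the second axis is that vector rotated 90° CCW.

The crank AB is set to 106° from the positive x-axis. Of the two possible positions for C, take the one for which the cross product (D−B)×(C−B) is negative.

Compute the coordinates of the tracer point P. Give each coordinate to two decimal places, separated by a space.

1.34 1.01

A=(0,0), D=(11.00,0)
B = A + 1.00·(cos106°, sin106°) = (-0.2756, 0.9613)
|BD| = 11.3165
circle(B,9.00) ∩ circle(D,5.00): a=8.1325, h=3.8551
  candidates: C₊=(8.1550,4.1117) cross=43.627; C₋=(7.5000,-3.5707) cross=-43.627
  mode - wants cross < 0 → take C=(7.5000,-3.5707) (cross=-43.627)
ex = (C−B)/|BC| = (0.8640,-0.5036); ey = (0.5036,0.8640)
P = B + 1.37·ex + 0.86·ey = (1.3410,1.0144)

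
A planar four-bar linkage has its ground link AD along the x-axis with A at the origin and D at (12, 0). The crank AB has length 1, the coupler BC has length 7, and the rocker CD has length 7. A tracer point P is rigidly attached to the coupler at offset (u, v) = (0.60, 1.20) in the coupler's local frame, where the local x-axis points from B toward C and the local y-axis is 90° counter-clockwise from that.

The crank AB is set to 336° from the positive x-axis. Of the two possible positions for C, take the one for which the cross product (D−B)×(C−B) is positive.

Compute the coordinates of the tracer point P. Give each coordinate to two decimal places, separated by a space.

A=(0,0), D=(12.00,0)
B = A + 1.00·(cos336°, sin336°) = (0.9135, -0.4067)
|BD| = 11.0939
circle(B,7.00) ∩ circle(D,7.00): a=5.5470, h=4.2698
  candidates: C₊=(6.3002,4.0636) cross=47.369; C₋=(6.6133,-4.4703) cross=-47.369
  mode + wants cross > 0 → take C=(6.3002,4.0636) (cross=47.369)
ex = (C−B)/|BC| = (0.7695,0.6386); ey = (-0.6386,0.7695)
P = B + 0.60·ex + 1.20·ey = (0.6089,0.8999)

0.61 0.90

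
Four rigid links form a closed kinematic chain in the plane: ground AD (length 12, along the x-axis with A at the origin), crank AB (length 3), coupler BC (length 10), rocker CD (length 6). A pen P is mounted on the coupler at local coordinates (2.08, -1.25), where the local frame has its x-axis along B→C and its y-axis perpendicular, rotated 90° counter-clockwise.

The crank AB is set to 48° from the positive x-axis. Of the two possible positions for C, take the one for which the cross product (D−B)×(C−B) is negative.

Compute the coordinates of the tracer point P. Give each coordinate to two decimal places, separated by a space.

A=(0,0), D=(12.00,0)
B = A + 3.00·(cos48°, sin48°) = (2.0074, 2.2294)
|BD| = 10.2383
circle(B,10.00) ∩ circle(D,6.00): a=8.2447, h=5.6591
  candidates: C₊=(11.2865,5.9574) cross=57.940; C₋=(8.8219,-5.0892) cross=-57.940
  mode - wants cross < 0 → take C=(8.8219,-5.0892) (cross=-57.940)
ex = (C−B)/|BC| = (0.6815,-0.7319); ey = (0.7319,0.6815)
P = B + 2.08·ex + -1.25·ey = (2.5100,-0.1447)

2.51 -0.14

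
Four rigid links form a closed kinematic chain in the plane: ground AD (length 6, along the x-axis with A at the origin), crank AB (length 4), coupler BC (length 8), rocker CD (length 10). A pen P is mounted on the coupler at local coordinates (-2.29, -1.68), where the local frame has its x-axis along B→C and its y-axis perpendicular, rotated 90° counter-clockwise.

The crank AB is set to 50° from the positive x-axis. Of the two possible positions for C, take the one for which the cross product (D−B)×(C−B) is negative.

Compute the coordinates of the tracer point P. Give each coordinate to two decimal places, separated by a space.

3.41 5.78

A=(0,0), D=(6.00,0)
B = A + 4.00·(cos50°, sin50°) = (2.5712, 3.0642)
|BD| = 4.5985
circle(B,8.00) ∩ circle(D,10.00): a=-1.6151, h=7.8353
  candidates: C₊=(6.5879,9.9827) cross=36.031; C₋=(-3.8541,-1.7020) cross=-36.031
  mode - wants cross < 0 → take C=(-3.8541,-1.7020) (cross=-36.031)
ex = (C−B)/|BC| = (-0.8032,-0.5958); ey = (0.5958,-0.8032)
P = B + -2.29·ex + -1.68·ey = (3.4095,5.7778)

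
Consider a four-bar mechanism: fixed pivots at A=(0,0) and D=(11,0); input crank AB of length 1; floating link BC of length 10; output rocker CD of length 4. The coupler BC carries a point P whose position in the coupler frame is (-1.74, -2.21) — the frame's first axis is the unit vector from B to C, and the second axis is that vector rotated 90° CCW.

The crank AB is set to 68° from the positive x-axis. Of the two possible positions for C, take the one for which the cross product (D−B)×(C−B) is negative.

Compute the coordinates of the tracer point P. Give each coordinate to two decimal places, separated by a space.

-2.18 -0.25

A=(0,0), D=(11.00,0)
B = A + 1.00·(cos68°, sin68°) = (0.3746, 0.9272)
|BD| = 10.6658
circle(B,10.00) ∩ circle(D,4.00): a=9.2707, h=3.7488
  candidates: C₊=(9.9361,3.8559) cross=39.984; C₋=(9.2843,-3.6134) cross=-39.984
  mode - wants cross < 0 → take C=(9.2843,-3.6134) (cross=-39.984)
ex = (C−B)/|BC| = (0.8910,-0.4541); ey = (0.4541,0.8910)
P = B + -1.74·ex + -2.21·ey = (-2.1792,-0.2518)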